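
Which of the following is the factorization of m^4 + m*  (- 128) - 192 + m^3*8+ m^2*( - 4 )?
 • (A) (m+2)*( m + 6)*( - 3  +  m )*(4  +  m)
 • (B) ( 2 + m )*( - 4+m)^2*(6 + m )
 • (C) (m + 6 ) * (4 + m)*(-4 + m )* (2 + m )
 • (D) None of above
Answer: C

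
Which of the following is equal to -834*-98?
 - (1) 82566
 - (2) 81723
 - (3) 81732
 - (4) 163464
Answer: 3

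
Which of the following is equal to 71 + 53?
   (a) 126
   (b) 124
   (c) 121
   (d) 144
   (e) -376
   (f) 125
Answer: b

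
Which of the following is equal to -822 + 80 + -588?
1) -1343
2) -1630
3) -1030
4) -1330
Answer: 4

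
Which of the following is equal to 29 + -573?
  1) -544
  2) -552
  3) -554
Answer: 1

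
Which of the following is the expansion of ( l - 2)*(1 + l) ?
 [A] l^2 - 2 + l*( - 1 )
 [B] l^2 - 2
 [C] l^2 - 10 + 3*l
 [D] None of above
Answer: A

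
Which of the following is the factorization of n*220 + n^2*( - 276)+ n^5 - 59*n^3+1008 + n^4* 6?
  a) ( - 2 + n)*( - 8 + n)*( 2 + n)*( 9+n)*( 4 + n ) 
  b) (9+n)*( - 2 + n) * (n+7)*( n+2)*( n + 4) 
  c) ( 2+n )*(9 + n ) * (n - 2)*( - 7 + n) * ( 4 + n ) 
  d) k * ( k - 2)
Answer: c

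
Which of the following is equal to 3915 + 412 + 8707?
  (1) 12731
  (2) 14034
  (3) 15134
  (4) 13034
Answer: 4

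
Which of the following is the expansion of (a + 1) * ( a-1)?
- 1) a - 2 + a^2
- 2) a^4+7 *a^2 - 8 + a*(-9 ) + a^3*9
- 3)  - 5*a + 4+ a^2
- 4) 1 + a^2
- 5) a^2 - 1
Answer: 5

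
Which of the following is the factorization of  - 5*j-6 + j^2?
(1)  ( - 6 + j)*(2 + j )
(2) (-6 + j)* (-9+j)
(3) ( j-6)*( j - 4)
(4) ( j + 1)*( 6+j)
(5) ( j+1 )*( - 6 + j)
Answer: 5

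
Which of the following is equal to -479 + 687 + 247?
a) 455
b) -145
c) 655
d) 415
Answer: a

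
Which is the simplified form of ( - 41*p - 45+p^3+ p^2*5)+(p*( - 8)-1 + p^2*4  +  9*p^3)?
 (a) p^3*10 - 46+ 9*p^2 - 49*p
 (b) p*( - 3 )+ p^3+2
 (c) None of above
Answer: a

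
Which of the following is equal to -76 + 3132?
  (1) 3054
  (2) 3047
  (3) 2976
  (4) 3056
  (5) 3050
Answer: 4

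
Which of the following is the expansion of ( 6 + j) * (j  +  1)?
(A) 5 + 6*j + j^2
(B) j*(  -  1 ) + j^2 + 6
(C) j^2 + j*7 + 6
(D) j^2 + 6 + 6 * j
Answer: C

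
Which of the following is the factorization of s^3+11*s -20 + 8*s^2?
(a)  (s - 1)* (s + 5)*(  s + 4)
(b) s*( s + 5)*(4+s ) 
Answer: a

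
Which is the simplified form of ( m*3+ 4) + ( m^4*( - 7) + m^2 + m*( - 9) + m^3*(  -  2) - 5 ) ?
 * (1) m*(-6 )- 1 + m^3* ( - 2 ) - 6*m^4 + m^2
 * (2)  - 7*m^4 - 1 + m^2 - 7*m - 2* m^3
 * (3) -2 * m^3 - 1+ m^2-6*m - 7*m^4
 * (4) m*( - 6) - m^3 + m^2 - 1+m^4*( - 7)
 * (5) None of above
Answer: 3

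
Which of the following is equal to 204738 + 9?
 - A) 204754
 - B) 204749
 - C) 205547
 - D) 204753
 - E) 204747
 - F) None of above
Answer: E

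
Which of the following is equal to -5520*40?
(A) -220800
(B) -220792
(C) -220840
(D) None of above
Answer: A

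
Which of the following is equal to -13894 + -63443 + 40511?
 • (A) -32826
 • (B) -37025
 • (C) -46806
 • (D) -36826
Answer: D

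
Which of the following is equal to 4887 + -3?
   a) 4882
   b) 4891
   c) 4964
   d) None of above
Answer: d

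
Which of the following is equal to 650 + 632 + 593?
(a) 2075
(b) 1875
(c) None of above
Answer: b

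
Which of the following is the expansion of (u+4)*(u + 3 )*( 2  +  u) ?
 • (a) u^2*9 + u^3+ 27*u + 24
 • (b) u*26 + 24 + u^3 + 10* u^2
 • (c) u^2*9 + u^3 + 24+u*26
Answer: c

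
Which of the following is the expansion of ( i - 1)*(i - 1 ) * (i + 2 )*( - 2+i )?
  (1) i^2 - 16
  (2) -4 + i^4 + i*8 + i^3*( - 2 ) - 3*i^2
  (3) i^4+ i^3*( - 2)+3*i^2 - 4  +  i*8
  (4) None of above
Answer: 2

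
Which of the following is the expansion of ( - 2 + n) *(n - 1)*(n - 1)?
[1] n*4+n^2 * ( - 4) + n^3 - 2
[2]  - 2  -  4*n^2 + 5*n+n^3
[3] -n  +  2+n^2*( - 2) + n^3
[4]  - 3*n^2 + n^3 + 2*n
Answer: 2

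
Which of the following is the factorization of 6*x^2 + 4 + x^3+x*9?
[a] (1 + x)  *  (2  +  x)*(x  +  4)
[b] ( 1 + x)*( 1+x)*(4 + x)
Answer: b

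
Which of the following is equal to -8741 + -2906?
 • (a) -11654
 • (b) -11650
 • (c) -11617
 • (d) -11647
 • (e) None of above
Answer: d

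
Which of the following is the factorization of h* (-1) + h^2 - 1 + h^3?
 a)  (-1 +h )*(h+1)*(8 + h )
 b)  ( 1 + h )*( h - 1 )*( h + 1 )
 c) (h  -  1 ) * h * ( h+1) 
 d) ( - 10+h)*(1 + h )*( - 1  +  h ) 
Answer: b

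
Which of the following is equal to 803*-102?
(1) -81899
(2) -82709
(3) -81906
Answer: 3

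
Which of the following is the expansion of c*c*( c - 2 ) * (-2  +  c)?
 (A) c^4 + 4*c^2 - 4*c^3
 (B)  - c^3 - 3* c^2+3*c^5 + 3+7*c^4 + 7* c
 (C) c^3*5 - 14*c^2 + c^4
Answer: A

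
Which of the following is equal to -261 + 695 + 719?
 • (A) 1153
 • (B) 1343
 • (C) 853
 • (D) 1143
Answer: A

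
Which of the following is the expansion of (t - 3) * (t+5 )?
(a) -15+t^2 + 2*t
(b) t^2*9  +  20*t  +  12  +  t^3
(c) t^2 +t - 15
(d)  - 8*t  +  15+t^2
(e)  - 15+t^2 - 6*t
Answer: a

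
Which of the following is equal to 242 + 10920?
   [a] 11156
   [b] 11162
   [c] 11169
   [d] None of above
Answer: b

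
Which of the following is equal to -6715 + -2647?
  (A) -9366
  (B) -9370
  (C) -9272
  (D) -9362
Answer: D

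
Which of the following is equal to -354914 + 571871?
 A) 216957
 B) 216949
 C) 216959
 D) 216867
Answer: A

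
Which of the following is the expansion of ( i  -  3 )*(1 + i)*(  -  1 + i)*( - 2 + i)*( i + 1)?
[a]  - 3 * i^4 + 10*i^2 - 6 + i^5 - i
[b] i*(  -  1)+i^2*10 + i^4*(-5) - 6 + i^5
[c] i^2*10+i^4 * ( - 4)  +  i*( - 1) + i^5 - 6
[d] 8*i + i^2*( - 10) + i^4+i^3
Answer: c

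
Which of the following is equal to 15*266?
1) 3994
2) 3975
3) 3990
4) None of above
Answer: 3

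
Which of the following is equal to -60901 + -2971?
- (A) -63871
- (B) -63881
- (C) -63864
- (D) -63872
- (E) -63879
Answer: D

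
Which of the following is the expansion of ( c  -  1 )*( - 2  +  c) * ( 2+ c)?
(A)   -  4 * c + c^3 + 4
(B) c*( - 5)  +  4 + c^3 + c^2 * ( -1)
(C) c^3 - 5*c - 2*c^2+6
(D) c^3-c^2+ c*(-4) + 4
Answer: D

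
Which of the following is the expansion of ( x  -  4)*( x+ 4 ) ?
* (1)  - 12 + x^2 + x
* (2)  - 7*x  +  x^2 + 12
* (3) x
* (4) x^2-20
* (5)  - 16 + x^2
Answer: 5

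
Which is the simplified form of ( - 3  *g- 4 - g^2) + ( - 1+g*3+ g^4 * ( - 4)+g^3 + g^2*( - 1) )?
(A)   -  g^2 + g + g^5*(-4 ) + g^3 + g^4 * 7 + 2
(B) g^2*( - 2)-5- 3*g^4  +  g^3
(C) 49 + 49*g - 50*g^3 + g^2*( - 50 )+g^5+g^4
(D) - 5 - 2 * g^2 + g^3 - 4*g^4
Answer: D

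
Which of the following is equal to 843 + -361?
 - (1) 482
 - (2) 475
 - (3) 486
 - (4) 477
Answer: 1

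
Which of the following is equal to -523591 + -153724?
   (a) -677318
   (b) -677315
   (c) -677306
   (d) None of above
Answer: b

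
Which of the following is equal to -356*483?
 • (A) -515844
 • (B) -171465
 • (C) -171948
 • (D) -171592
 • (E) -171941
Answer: C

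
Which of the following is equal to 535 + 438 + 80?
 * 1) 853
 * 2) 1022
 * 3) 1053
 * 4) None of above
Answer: 3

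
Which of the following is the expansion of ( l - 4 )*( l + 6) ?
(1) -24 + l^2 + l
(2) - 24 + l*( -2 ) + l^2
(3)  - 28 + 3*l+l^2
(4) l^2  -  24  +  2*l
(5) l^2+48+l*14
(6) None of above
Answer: 4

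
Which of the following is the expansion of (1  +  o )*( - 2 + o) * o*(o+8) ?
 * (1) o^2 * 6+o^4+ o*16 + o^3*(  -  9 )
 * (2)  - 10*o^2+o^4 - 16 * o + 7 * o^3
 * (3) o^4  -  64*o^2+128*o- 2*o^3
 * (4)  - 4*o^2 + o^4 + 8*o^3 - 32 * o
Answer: 2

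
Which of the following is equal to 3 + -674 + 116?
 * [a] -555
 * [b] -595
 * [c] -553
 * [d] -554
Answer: a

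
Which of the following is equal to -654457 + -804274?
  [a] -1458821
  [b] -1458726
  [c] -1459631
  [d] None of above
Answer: d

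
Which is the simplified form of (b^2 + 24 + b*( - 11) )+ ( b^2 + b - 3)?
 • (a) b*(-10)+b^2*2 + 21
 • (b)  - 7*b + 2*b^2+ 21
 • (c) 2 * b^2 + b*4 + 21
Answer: a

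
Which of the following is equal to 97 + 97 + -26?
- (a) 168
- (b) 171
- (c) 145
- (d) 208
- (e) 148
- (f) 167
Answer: a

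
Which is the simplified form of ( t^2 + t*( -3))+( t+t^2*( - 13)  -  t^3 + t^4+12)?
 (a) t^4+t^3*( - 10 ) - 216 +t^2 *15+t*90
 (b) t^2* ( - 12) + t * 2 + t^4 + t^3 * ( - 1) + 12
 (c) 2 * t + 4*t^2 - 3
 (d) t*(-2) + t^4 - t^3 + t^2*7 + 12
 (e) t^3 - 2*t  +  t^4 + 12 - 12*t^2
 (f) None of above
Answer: f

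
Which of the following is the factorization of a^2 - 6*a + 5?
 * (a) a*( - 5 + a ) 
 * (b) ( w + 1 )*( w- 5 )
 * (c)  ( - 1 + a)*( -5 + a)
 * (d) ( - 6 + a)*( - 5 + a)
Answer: c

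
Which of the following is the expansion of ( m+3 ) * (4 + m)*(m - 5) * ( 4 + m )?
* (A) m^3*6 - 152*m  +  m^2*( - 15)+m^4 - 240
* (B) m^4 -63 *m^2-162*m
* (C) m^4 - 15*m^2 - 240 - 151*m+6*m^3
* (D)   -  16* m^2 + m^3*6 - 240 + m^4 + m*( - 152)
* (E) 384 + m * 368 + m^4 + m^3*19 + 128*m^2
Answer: A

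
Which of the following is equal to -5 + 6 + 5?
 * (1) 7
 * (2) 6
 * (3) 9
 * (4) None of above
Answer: 2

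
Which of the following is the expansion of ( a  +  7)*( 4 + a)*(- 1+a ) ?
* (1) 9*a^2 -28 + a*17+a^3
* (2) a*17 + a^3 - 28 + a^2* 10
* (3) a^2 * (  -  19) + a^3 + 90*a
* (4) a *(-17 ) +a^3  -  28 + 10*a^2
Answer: 2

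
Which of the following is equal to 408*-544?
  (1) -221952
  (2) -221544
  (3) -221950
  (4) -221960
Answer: 1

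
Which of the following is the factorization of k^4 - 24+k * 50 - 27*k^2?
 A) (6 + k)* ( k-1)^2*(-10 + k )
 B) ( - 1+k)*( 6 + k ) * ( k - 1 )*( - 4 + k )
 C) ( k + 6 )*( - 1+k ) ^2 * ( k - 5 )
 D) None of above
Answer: B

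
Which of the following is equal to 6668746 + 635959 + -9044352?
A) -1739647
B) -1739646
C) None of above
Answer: A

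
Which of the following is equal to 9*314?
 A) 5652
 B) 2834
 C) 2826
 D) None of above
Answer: C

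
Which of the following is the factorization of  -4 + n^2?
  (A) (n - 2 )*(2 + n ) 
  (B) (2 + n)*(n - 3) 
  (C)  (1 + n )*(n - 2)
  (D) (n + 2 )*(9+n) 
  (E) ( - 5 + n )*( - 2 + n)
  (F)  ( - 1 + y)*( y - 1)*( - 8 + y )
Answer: A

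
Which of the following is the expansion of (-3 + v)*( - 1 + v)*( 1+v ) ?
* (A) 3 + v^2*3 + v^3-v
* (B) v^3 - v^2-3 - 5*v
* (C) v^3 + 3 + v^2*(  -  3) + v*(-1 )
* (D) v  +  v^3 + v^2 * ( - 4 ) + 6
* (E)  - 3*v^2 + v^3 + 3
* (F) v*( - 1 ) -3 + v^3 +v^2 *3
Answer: C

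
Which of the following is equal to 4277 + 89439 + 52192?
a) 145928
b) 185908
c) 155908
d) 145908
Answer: d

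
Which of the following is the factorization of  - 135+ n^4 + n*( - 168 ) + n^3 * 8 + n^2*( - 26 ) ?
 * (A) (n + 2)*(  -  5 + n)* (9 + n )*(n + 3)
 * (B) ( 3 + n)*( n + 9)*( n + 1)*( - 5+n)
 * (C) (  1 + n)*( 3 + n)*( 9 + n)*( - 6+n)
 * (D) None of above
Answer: B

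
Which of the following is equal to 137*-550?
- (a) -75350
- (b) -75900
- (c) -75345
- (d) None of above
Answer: a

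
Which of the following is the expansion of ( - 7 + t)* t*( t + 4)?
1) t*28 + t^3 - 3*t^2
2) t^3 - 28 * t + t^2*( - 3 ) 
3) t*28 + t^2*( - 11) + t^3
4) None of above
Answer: 2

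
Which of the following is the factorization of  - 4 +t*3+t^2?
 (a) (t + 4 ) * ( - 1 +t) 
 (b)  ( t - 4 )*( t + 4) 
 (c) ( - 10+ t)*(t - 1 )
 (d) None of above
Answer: a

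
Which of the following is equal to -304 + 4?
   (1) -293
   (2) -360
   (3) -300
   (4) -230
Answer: 3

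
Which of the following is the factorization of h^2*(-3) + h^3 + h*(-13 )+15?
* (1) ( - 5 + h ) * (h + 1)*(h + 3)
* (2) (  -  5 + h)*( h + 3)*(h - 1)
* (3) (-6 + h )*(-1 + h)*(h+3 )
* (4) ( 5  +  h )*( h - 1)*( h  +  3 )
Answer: 2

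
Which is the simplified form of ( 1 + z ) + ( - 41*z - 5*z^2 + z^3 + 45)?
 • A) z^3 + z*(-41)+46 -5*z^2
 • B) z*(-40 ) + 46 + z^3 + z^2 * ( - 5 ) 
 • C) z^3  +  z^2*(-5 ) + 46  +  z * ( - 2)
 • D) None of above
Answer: B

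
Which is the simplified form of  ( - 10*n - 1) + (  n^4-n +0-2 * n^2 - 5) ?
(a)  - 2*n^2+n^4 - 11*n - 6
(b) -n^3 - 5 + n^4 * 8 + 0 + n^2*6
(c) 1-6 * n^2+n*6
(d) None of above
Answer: a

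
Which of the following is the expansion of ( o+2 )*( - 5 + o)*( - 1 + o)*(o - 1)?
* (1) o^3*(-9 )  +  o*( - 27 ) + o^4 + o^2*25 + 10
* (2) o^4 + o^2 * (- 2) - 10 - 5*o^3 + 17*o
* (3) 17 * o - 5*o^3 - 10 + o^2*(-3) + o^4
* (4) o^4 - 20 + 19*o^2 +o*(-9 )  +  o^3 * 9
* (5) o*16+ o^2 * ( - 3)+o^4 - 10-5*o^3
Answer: 3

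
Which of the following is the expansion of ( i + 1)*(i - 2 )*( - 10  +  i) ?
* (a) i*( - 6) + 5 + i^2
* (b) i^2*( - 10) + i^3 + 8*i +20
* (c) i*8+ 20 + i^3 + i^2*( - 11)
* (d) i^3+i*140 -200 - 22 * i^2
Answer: c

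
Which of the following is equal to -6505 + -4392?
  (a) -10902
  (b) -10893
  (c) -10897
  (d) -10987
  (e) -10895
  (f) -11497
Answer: c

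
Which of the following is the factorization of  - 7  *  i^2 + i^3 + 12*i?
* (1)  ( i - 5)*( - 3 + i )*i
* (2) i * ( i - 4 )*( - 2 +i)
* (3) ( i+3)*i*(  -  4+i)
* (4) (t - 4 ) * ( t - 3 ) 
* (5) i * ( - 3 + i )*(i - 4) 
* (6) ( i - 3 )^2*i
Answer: 5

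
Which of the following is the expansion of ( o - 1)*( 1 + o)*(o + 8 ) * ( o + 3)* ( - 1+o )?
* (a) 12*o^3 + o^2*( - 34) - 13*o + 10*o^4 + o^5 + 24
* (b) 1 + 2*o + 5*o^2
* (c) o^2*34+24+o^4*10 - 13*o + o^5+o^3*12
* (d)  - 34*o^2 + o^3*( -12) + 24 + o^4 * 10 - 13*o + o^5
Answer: a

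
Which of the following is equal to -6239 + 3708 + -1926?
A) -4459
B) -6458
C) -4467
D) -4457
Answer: D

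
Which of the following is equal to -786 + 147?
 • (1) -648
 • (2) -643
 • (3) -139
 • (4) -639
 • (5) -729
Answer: 4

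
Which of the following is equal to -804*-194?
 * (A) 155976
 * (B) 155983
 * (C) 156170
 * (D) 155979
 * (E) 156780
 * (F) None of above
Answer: A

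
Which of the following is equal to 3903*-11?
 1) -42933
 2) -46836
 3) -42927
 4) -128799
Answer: 1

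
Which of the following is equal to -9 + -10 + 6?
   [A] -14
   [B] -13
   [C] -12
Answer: B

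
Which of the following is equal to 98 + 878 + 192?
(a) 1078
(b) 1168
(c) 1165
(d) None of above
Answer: b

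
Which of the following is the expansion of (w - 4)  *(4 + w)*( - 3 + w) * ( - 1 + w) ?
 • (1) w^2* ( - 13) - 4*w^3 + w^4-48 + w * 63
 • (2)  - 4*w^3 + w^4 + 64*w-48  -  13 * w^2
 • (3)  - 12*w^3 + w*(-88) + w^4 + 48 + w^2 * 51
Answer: 2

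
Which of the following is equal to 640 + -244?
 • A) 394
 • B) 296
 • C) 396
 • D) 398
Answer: C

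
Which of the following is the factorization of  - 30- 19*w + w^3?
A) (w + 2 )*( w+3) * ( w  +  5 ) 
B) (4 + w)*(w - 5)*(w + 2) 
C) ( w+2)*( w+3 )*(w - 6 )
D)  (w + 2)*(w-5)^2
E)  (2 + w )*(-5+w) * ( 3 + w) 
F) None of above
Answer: E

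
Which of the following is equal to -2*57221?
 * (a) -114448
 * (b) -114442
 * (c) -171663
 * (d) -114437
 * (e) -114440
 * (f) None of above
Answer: b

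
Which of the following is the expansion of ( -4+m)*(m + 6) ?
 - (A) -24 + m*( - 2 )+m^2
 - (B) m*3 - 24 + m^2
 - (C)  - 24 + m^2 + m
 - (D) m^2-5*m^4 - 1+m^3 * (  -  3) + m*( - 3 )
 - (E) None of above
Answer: E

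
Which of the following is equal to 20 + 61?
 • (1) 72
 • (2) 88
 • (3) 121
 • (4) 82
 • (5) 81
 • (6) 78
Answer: 5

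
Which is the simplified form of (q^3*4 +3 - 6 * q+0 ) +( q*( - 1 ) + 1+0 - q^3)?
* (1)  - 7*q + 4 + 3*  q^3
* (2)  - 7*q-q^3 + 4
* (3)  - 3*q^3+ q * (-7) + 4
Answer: 1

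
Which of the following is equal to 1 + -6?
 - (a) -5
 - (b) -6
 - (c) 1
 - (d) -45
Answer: a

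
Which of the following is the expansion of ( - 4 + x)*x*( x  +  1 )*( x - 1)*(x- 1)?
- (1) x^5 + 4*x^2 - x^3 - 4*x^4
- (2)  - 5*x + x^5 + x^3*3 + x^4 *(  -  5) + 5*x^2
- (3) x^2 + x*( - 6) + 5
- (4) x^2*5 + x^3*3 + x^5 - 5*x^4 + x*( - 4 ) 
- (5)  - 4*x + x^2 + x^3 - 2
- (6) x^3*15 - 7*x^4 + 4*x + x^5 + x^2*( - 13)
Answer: 4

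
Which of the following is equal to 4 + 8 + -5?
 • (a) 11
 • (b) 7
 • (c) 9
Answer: b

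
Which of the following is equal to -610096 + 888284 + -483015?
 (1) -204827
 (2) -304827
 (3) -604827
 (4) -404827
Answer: 1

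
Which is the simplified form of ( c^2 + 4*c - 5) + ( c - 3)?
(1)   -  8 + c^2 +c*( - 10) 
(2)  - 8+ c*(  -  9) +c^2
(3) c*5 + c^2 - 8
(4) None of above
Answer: 3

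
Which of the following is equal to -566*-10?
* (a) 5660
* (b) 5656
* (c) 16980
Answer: a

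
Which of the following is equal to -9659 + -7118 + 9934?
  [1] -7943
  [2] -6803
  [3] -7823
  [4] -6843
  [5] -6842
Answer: 4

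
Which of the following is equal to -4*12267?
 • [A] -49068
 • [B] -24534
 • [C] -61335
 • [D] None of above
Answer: A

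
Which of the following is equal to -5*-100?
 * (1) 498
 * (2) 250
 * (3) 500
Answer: 3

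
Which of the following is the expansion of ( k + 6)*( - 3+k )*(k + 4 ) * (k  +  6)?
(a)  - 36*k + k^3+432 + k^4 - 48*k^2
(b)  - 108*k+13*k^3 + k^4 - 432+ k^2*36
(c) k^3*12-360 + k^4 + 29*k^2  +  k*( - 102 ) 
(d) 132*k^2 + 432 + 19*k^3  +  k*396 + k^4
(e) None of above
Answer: b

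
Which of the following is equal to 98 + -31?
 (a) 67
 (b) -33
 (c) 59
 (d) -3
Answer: a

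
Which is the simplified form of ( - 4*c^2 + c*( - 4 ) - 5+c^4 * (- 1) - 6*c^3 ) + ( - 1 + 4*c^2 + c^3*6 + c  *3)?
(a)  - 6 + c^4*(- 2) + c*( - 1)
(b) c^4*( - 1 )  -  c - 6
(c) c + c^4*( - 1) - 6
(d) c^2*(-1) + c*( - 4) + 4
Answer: b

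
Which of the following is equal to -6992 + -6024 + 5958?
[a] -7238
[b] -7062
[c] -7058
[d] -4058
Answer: c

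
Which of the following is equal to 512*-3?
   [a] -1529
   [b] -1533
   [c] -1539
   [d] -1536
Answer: d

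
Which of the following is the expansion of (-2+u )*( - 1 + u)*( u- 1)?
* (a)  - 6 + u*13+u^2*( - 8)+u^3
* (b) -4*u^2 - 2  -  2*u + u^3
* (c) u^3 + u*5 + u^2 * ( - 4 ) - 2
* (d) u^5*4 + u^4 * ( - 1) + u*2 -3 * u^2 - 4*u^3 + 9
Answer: c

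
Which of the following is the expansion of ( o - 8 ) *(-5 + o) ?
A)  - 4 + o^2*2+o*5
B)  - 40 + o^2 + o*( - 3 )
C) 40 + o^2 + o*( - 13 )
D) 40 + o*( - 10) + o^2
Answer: C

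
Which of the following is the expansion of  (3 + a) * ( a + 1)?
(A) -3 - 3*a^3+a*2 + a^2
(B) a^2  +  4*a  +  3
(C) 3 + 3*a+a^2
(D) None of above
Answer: B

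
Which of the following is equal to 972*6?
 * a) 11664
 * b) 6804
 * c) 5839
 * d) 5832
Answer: d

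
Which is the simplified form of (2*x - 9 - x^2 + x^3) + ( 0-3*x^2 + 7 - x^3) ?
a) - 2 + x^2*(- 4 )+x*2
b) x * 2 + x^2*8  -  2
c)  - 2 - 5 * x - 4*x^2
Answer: a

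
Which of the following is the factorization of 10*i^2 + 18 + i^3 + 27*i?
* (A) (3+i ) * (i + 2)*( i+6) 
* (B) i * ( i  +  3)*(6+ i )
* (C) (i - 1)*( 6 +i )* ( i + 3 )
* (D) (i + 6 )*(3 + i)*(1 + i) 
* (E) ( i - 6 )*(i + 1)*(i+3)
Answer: D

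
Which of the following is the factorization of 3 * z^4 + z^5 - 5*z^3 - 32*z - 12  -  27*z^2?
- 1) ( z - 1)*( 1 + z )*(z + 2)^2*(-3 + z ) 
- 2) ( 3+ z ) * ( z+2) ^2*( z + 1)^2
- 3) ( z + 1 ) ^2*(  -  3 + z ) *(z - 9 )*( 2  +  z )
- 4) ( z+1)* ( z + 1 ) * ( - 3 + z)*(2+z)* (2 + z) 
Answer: 4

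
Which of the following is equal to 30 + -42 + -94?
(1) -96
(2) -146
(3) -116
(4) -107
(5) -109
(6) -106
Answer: 6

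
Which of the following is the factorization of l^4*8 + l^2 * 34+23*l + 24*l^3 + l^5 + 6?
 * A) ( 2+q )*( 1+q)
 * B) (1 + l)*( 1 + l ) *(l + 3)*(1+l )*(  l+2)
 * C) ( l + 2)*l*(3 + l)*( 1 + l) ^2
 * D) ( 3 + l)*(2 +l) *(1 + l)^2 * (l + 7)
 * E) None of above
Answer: B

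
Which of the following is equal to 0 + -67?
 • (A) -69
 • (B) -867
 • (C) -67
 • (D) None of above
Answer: C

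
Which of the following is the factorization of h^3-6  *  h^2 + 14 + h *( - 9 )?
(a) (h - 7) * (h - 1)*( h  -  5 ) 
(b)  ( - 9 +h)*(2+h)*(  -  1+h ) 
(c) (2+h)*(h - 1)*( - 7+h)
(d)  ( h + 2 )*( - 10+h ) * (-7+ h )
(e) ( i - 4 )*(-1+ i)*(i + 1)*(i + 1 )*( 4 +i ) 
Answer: c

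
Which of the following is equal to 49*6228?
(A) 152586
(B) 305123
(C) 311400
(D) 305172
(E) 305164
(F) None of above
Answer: D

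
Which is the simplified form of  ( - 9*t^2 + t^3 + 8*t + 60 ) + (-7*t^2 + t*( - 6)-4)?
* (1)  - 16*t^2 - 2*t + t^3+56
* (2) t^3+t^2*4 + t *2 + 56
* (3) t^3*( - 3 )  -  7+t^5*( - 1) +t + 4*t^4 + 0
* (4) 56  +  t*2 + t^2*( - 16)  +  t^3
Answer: 4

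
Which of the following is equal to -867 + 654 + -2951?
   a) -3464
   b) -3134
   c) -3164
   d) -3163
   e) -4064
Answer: c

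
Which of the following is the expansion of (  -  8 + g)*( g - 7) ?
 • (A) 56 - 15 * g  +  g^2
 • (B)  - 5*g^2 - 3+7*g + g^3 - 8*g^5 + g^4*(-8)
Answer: A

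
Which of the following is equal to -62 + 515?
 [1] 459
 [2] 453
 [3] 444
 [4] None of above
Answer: 2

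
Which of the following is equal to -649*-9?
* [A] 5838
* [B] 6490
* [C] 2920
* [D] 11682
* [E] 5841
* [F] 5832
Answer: E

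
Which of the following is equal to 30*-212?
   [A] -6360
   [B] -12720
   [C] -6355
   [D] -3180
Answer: A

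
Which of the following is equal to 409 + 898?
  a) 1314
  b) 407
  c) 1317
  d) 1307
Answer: d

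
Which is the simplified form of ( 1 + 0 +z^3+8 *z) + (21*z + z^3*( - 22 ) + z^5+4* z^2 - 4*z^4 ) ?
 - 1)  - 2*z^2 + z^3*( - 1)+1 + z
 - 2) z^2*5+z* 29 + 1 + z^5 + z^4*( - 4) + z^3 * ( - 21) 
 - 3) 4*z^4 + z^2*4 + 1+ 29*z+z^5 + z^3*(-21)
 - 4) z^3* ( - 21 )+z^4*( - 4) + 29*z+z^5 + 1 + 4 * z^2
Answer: 4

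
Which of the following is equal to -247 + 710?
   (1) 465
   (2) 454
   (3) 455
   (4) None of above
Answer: 4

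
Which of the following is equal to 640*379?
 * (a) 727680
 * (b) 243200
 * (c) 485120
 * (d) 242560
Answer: d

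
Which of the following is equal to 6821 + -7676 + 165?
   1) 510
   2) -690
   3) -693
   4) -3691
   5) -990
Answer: 2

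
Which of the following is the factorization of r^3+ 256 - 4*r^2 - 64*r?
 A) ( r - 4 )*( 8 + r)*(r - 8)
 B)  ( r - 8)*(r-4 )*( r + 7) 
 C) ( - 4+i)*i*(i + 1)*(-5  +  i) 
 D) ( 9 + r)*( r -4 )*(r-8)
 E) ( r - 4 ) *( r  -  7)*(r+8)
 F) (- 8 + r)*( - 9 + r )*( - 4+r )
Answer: A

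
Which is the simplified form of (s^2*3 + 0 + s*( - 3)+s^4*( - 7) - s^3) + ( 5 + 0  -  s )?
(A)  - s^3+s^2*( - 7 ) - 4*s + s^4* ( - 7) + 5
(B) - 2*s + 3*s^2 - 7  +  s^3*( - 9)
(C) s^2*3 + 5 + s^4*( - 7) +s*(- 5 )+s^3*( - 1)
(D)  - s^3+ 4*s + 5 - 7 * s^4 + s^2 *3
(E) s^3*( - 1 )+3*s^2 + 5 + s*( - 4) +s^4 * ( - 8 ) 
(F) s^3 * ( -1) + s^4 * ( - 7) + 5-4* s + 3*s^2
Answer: F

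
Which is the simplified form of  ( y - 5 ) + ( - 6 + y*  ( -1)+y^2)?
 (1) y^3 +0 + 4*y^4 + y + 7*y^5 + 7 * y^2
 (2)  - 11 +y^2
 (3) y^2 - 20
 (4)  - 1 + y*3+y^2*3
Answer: 2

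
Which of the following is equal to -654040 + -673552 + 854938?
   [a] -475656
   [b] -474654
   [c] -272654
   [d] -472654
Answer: d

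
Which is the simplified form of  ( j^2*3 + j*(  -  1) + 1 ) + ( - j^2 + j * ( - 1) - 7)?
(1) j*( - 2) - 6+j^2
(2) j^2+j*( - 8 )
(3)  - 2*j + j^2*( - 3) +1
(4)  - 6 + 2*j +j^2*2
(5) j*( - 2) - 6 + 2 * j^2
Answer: 5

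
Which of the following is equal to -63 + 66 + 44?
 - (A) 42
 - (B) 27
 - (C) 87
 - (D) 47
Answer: D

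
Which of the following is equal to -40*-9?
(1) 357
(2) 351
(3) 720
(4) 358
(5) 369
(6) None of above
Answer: 6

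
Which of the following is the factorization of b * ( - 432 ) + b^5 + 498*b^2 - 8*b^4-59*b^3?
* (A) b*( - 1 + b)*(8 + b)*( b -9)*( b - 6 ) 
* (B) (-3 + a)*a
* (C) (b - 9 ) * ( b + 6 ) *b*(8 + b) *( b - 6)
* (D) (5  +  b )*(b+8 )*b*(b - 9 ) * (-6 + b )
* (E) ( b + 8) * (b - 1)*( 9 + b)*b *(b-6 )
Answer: A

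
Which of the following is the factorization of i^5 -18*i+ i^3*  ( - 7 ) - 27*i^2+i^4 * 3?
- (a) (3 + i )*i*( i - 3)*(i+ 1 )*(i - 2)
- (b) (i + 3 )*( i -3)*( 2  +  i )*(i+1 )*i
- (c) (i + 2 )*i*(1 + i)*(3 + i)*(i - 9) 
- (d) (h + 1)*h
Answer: b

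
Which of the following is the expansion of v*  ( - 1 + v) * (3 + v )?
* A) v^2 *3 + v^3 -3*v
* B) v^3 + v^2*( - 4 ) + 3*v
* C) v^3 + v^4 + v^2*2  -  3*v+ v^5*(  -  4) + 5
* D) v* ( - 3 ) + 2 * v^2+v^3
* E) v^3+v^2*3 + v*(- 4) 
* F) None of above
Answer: D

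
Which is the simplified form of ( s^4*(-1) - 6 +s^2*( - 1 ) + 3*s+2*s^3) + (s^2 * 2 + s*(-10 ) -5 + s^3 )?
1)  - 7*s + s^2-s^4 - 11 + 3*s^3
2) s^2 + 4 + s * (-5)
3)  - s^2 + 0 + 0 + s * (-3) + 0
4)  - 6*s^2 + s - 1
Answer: 1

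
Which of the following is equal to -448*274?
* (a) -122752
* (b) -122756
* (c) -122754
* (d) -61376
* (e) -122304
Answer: a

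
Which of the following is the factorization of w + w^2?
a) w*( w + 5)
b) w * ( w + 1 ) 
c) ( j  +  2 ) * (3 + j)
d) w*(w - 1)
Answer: b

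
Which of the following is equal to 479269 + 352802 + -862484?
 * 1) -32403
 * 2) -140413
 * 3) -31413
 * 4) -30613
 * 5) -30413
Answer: 5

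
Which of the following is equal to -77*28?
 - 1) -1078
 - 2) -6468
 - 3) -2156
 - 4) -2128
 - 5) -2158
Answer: 3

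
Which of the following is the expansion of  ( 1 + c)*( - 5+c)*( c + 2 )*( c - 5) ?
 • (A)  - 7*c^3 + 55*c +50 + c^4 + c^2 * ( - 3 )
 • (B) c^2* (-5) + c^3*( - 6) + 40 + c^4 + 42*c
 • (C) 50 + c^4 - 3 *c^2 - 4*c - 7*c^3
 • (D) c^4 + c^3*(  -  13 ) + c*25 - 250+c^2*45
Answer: A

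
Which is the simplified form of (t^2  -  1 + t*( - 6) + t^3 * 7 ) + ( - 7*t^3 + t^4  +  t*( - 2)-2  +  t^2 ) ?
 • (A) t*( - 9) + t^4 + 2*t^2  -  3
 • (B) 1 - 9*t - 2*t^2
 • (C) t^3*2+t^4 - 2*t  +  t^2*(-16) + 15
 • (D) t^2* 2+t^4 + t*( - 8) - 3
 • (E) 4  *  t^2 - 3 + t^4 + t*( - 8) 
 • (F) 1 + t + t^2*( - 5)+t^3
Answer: D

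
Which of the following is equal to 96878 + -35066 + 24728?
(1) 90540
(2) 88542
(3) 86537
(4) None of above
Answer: 4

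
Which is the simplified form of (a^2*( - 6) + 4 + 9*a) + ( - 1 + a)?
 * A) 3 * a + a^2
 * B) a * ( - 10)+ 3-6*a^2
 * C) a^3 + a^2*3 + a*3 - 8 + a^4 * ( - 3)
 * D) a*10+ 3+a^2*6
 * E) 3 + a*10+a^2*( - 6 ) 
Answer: E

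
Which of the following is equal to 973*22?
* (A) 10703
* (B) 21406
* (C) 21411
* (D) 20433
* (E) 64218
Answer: B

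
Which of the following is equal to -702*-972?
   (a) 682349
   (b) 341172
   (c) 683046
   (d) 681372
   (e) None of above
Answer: e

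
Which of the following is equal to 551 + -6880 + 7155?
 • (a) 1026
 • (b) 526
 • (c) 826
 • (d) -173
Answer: c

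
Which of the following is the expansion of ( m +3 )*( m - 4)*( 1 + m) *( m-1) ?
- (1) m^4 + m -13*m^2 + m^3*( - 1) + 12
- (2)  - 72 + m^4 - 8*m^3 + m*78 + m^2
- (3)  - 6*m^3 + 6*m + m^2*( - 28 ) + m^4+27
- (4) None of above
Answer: 1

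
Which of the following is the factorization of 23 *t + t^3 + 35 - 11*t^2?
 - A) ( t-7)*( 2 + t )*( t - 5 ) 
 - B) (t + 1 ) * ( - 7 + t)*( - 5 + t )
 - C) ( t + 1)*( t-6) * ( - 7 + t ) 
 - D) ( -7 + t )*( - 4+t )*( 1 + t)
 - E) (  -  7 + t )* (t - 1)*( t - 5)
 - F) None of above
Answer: B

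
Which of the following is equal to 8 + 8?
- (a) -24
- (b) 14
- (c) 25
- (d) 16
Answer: d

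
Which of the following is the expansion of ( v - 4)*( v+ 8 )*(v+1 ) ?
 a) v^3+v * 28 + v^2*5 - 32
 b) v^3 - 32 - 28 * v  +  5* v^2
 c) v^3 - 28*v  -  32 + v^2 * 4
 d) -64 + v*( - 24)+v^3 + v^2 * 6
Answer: b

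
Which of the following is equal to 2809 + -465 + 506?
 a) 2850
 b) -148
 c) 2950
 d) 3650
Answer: a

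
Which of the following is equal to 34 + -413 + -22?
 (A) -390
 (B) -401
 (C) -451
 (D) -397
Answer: B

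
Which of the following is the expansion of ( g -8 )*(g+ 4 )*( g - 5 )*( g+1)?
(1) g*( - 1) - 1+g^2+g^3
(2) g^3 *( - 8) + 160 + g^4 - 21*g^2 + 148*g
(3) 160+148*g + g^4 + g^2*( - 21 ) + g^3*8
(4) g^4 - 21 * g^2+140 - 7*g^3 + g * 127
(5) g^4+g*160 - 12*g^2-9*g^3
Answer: 2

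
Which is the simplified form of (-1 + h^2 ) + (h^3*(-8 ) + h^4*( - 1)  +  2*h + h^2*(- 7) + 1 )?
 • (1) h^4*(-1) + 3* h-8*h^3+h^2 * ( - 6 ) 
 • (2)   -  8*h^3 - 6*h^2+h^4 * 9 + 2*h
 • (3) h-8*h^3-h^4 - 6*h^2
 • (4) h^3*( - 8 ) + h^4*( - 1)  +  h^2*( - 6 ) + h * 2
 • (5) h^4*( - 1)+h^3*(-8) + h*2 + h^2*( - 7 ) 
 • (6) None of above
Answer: 4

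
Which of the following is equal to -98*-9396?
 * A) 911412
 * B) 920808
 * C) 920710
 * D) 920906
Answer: B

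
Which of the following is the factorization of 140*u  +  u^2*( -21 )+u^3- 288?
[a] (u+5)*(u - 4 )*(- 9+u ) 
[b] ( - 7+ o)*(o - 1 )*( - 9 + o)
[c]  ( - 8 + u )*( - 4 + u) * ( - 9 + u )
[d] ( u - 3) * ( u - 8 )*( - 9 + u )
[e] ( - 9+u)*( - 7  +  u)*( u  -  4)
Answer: c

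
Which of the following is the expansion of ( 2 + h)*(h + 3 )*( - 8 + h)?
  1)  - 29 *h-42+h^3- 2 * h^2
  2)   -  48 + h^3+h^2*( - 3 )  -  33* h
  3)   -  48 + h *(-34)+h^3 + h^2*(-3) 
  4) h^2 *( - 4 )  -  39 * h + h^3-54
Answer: 3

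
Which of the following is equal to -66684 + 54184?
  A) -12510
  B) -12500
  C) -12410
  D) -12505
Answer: B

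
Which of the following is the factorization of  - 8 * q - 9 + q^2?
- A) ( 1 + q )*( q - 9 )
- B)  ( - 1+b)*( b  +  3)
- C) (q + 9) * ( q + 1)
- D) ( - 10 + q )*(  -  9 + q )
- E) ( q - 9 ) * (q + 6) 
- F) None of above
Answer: A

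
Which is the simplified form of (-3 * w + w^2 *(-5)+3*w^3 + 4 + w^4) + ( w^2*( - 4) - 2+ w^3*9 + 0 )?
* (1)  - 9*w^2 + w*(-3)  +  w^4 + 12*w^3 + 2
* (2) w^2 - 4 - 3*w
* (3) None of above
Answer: 1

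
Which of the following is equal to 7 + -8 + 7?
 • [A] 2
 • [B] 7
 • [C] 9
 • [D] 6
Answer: D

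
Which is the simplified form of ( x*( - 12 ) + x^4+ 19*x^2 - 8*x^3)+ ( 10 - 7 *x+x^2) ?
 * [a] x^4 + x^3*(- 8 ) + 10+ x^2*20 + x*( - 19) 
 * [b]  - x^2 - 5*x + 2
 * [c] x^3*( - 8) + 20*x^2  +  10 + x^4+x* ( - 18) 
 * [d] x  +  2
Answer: a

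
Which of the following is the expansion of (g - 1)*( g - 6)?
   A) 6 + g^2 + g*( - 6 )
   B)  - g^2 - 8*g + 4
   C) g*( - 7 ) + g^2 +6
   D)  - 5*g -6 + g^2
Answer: C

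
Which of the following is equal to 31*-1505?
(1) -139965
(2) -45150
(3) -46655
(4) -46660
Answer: 3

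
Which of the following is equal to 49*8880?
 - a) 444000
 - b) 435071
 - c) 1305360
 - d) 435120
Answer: d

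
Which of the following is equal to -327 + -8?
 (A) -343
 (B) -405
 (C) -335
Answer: C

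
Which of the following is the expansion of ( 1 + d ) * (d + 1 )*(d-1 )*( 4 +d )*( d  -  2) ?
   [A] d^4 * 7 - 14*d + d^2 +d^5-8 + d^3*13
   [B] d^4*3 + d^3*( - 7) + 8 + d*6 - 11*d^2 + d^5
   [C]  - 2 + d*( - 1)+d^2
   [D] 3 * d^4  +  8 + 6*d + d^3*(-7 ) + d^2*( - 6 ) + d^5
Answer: B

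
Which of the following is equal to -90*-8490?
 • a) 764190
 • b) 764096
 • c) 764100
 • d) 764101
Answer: c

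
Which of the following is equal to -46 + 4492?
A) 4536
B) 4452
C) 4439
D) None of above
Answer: D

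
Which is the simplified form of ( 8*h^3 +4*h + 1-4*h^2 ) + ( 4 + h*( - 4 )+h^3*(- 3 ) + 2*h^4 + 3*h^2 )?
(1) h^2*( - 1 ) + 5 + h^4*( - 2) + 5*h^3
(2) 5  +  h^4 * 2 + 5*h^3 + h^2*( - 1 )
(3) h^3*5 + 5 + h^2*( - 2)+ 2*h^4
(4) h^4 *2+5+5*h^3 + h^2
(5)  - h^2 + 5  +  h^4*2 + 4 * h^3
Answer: 2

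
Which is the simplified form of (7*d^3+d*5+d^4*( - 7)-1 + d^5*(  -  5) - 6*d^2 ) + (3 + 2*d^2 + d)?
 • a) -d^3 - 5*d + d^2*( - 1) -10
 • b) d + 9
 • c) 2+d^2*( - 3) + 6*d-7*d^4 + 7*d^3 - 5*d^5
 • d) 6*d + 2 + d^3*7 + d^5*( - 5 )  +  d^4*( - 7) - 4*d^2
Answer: d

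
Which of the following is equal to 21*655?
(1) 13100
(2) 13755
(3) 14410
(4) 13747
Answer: 2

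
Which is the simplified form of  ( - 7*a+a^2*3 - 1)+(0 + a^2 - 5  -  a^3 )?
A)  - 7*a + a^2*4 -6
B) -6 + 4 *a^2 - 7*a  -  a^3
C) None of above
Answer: B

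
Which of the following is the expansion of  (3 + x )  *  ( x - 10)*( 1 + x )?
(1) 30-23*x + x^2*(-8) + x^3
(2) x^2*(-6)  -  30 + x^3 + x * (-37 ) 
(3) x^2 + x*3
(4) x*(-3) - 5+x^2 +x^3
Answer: 2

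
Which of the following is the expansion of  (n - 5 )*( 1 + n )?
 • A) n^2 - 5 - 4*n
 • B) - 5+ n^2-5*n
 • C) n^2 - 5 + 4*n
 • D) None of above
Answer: A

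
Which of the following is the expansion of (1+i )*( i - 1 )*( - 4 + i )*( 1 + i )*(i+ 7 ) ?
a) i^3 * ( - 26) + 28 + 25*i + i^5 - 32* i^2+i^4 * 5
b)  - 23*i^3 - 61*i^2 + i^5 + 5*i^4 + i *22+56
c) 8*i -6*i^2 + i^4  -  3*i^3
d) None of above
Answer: d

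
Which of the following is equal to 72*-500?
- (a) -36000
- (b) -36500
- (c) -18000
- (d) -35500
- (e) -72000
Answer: a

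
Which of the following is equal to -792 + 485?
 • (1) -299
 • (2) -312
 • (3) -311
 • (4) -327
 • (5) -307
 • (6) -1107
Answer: 5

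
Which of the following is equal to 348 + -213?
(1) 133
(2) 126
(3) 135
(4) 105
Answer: 3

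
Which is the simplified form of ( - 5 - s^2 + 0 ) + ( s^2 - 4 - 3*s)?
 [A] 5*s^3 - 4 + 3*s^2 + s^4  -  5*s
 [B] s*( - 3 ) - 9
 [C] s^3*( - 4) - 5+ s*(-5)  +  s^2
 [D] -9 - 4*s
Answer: B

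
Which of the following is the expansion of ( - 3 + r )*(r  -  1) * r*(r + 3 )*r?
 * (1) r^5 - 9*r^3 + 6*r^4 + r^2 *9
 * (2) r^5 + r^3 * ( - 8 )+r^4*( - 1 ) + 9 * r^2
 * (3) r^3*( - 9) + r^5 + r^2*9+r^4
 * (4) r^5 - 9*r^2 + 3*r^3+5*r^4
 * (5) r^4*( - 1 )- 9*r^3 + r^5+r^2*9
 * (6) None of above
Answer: 5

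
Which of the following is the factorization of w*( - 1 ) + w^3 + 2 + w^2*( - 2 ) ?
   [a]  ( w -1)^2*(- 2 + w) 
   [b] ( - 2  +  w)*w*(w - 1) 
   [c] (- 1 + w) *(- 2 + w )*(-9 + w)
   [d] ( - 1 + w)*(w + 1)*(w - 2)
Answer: d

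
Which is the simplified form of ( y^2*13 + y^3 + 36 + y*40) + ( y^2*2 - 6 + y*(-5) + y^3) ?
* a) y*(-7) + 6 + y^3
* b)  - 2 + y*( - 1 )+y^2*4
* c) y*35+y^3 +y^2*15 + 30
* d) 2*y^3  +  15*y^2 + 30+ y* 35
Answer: d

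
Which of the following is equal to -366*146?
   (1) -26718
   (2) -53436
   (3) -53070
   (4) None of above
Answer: 2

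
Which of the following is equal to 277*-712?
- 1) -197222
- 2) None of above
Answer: 2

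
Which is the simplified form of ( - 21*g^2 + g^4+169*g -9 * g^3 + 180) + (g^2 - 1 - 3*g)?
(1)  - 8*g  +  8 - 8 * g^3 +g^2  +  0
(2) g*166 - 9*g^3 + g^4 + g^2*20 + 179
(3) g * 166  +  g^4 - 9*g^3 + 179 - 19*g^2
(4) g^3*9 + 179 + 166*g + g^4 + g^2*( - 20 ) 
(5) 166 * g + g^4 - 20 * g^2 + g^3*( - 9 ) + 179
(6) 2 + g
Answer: 5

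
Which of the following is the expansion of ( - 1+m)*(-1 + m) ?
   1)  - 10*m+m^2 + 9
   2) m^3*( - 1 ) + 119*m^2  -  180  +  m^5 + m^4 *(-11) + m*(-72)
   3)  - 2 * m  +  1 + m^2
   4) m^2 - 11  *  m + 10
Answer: 3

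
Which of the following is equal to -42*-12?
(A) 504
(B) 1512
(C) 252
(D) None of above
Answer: A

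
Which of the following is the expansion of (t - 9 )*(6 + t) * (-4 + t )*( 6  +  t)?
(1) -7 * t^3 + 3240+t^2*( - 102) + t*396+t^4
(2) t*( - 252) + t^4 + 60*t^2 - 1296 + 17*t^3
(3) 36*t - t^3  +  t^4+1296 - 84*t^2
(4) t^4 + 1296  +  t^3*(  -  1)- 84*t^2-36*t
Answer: 4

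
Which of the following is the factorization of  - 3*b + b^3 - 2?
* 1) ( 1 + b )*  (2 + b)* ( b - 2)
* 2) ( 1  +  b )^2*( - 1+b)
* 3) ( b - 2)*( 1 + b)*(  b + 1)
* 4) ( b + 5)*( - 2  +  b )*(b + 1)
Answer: 3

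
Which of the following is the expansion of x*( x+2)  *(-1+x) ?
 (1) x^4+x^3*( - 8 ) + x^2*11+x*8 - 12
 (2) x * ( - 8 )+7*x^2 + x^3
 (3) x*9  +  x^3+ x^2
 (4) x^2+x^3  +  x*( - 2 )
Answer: 4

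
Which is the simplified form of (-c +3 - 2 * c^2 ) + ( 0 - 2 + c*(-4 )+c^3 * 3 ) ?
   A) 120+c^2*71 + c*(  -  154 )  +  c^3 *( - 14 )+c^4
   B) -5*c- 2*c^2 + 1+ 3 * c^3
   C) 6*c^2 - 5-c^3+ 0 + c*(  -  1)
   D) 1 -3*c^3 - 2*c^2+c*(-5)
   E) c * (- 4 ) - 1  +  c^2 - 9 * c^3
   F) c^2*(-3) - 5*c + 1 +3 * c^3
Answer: B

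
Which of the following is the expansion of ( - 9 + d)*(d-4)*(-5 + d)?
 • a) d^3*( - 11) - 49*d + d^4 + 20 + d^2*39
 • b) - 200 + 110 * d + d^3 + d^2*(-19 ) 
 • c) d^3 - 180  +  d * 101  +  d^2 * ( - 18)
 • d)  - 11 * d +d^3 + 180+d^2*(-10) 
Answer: c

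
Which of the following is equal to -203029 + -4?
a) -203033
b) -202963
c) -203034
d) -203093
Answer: a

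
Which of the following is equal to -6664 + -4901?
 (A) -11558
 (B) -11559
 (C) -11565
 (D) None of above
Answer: C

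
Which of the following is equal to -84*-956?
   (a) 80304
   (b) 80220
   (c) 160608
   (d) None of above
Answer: a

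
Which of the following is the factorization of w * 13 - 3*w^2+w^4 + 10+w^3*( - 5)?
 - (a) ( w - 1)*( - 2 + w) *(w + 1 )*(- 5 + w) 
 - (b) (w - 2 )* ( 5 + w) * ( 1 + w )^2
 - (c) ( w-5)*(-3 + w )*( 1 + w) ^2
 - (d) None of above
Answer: d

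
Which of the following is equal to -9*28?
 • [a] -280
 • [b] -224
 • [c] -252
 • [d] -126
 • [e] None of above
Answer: c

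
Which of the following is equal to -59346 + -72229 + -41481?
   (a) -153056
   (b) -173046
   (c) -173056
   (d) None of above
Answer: c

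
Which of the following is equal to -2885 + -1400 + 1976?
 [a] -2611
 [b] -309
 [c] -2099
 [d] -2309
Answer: d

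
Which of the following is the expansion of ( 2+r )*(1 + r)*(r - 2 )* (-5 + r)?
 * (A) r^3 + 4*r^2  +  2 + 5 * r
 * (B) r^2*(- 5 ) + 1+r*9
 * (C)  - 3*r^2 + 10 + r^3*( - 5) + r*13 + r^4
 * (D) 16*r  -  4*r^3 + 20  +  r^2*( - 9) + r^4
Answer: D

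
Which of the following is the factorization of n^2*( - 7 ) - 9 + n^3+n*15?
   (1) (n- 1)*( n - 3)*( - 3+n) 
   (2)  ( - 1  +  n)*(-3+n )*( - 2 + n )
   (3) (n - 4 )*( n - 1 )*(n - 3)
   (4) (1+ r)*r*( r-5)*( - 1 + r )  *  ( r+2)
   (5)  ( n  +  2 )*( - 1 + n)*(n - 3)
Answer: 1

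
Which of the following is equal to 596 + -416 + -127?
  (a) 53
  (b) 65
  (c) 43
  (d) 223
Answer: a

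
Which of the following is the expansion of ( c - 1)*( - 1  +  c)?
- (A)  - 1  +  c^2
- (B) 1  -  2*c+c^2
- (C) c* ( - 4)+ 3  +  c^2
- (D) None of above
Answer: B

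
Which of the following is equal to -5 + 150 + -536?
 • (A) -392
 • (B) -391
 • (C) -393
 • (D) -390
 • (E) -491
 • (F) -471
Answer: B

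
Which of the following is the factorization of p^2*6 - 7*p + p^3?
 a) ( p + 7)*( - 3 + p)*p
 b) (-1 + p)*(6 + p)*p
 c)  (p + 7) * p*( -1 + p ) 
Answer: c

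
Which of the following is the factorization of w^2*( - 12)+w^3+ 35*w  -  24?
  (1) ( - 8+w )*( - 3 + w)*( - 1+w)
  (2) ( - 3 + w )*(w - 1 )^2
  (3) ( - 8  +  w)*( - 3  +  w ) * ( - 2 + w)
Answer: 1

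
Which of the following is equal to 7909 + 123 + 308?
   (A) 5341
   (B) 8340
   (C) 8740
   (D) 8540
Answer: B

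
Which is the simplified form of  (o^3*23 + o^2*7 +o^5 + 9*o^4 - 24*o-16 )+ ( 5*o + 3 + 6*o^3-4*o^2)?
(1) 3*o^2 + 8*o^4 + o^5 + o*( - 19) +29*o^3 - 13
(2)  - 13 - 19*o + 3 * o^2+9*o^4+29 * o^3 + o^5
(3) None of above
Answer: 2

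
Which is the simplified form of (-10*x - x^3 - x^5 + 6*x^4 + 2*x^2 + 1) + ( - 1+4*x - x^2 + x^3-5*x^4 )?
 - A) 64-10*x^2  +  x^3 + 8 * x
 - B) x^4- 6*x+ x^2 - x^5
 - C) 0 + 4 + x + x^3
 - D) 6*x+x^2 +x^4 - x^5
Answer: B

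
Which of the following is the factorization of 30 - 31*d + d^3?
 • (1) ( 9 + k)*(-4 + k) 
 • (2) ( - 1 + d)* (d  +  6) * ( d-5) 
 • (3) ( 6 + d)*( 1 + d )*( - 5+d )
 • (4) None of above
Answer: 2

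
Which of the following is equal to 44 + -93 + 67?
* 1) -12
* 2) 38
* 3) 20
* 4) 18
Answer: 4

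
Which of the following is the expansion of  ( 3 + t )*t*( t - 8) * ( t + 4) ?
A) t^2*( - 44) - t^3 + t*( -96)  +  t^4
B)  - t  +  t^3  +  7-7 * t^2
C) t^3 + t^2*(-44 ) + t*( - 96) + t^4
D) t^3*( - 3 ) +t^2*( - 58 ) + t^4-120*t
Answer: A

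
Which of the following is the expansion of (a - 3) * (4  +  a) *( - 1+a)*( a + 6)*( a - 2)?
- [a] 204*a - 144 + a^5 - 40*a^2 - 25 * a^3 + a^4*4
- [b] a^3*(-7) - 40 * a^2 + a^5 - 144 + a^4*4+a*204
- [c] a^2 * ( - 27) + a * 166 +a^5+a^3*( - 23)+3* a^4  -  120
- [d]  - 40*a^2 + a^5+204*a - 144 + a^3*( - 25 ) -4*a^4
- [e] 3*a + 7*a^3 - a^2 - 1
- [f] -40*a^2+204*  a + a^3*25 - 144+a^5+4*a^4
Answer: a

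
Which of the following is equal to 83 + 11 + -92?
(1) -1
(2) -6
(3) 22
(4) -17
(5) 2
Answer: 5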